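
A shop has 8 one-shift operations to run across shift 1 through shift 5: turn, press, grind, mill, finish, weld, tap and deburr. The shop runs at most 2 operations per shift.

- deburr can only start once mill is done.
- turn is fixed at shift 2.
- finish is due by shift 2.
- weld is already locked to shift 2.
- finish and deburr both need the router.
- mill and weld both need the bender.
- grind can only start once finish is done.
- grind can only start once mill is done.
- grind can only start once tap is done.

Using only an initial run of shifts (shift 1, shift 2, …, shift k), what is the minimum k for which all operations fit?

The precedence chain requires at least 2 distinct shifts.
With at most 2 per shift and 8 operations, at least 4 shifts are needed.
4 works (last occupied shift: shift 4): for example mill -> shift 1; turn -> shift 2; weld -> shift 2; finish -> shift 1; grind -> shift 4; tap -> shift 3; deburr -> shift 3; press -> shift 4.

4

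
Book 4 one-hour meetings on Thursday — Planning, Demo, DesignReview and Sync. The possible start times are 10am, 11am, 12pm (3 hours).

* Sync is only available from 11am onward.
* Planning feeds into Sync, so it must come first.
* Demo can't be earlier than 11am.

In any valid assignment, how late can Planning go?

Downstream work caps Planning at 11am.
Planning at 11am is achievable: Demo=11am; Planning=11am; Sync=12pm; DesignReview=10am.

11am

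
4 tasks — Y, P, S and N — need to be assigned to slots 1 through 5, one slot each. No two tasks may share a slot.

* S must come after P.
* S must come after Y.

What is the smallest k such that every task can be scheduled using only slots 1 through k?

The precedence chain requires at least 2 distinct slots.
With at most 1 per slot and 4 tasks, at least 4 slots are needed.
4 works (last occupied slot: 4): for example Y in 1; P in 2; S in 3; N in 4.

4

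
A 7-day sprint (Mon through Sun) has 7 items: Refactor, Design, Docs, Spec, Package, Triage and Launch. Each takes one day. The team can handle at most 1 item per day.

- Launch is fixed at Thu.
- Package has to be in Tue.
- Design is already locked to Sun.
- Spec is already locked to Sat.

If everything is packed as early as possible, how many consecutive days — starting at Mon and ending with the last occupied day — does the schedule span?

7

With at most 1 per day and 7 tasks, at least 7 days are needed.
Design can't be placed before Sun — that is day 7 counting from Mon — so the schedule must run through at least 7 days.
7 works (last occupied day: Sun): for example Triage=Fri, Design=Sun, Refactor=Mon, Package=Tue, Spec=Sat, Docs=Wed, Launch=Thu.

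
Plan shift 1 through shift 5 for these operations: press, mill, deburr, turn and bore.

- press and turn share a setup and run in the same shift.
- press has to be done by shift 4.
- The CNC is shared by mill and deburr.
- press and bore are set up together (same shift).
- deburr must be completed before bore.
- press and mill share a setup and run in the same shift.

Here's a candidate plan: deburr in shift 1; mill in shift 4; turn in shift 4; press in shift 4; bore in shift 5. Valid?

press and mill share a setup and run in the same shift — holds.
deburr must be completed before bore — holds.
press and bore are set up together (same shift) — violated.
press and turn share a setup and run in the same shift — holds.
The CNC is shared by mill and deburr — holds.
press has to be done by shift 4 — holds.

Invalid. press and bore are set up together (same shift).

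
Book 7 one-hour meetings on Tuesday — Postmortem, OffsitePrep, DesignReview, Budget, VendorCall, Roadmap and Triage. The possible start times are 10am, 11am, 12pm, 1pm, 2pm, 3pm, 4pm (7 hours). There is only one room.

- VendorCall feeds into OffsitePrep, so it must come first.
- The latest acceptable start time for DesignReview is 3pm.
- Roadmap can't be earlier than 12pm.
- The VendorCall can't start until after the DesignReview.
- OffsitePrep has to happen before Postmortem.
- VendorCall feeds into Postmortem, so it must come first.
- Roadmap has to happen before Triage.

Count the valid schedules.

50

Splitting on Postmortem: it can be 1pm (3), 2pm (8), 3pm (15), 4pm (24). Listing each branch's schedules as (OffsitePrep, DesignReview, Budget, VendorCall, Roadmap, Triage):
Postmortem=1pm: (12pm,10am,2pm,11am,3pm,4pm) (12pm,10am,3pm,11am,2pm,4pm) (12pm,10am,4pm,11am,2pm,3pm) — 3.
Postmortem=2pm: (12pm,10am,1pm,11am,3pm,4pm) (12pm,10am,3pm,11am,1pm,4pm) (12pm,10am,4pm,11am,1pm,3pm) (1pm,10am,11am,12pm,3pm,4pm) (1pm,10am,12pm,11am,3pm,4pm) (1pm,10am,3pm,11am,12pm,4pm) (1pm,10am,4pm,11am,12pm,3pm) (1pm,11am,10am,12pm,3pm,4pm) — 8.
Postmortem=3pm: (12pm,10am,1pm,11am,2pm,4pm) (12pm,10am,2pm,11am,1pm,4pm) (12pm,10am,4pm,11am,1pm,2pm) (1pm,10am,11am,12pm,2pm,4pm) (1pm,10am,12pm,11am,2pm,4pm) (1pm,10am,2pm,11am,12pm,4pm) (1pm,10am,4pm,11am,12pm,2pm) (1pm,11am,10am,12pm,2pm,4pm) (2pm,10am,11am,12pm,1pm,4pm) (2pm,10am,11am,1pm,12pm,4pm) (2pm,10am,12pm,11am,1pm,4pm) (2pm,10am,1pm,11am,12pm,4pm) (2pm,10am,4pm,11am,12pm,1pm) (2pm,11am,10am,12pm,1pm,4pm) (2pm,11am,10am,1pm,12pm,4pm) — 15.
Postmortem=4pm: (12pm,10am,1pm,11am,2pm,3pm) (12pm,10am,2pm,11am,1pm,3pm) (12pm,10am,3pm,11am,1pm,2pm) (1pm,10am,11am,12pm,2pm,3pm) (1pm,10am,12pm,11am,2pm,3pm) (1pm,10am,2pm,11am,12pm,3pm) (1pm,10am,3pm,11am,12pm,2pm) (1pm,11am,10am,12pm,2pm,3pm) (2pm,10am,11am,12pm,1pm,3pm) (2pm,10am,11am,1pm,12pm,3pm) (2pm,10am,12pm,11am,1pm,3pm) (2pm,10am,1pm,11am,12pm,3pm) (2pm,10am,3pm,11am,12pm,1pm) (2pm,11am,10am,12pm,1pm,3pm) (2pm,11am,10am,1pm,12pm,3pm) (3pm,10am,11am,12pm,1pm,2pm) (3pm,10am,11am,1pm,12pm,2pm) (3pm,10am,11am,2pm,12pm,1pm) (3pm,10am,12pm,11am,1pm,2pm) (3pm,10am,1pm,11am,12pm,2pm) (3pm,10am,2pm,11am,12pm,1pm) (3pm,11am,10am,12pm,1pm,2pm) (3pm,11am,10am,1pm,12pm,2pm) (3pm,11am,10am,2pm,12pm,1pm) — 24.
Summing: 3 + 8 + 15 + 24 = 50.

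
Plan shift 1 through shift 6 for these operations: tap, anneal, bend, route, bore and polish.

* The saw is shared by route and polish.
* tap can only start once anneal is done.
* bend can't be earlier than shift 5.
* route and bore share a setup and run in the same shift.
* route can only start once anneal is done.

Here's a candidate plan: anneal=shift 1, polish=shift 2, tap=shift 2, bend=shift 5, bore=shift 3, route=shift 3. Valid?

The saw is shared by route and polish — holds.
bend can't be earlier than shift 5 — holds.
route can only start once anneal is done — holds.
route and bore share a setup and run in the same shift — holds.
tap can only start once anneal is done — holds.

Valid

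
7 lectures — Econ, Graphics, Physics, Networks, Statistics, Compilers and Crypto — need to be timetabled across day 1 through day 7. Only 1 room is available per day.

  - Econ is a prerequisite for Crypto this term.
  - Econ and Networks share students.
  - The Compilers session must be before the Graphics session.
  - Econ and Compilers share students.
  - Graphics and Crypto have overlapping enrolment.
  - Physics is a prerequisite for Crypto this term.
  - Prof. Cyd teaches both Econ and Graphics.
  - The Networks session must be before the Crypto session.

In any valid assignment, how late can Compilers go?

day 6

Downstream work caps Compilers at day 6.
Compilers at day 6 is achievable: Statistics=day 5, Physics=day 2, Compilers=day 6, Graphics=day 7, Networks=day 3, Crypto=day 4, Econ=day 1.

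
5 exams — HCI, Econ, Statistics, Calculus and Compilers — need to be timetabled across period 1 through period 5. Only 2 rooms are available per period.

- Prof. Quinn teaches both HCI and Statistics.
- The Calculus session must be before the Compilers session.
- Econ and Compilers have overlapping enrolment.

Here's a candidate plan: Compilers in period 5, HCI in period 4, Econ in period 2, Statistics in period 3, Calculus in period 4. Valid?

Prof. Quinn teaches both HCI and Statistics — holds.
Only 2 rooms are available per period — holds.
Econ and Compilers have overlapping enrolment — holds.
The Calculus session must be before the Compilers session — holds.

Valid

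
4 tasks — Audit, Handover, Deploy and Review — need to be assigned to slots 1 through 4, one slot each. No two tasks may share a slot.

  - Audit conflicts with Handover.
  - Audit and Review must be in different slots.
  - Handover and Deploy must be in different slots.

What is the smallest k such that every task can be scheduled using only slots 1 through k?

With at most 1 per slot and 4 tasks, at least 4 slots are needed.
4 works (last occupied slot: 4): for example Deploy in 3, Handover in 2, Audit in 1, Review in 4.

4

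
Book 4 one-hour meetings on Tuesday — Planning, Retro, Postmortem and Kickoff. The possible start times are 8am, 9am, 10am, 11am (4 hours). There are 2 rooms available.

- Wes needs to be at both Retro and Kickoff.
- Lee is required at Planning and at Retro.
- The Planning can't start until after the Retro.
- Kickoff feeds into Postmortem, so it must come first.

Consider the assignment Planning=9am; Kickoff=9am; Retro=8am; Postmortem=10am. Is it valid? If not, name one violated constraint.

Kickoff feeds into Postmortem, so it must come first — holds.
There are 2 rooms available — holds.
Wes needs to be at both Retro and Kickoff — holds.
The Planning can't start until after the Retro — holds.
Lee is required at Planning and at Retro — holds.

Yes, all constraints hold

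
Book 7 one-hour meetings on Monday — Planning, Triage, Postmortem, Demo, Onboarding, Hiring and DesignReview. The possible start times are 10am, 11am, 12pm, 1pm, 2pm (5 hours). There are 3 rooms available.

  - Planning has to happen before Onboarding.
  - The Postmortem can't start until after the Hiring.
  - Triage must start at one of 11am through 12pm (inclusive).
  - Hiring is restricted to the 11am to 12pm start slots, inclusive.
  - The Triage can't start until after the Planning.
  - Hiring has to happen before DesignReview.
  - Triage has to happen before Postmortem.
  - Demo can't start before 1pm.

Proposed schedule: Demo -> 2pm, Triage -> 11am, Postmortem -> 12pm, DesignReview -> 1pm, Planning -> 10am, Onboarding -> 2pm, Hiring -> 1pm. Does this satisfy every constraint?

No — it violates: Hiring is restricted to the 11am to 12pm start slots, inclusive

There are 3 rooms available — holds.
Hiring is restricted to the 11am to 12pm start slots, inclusive — violated.
Triage must start at one of 11am through 12pm (inclusive) — holds.
Triage has to happen before Postmortem — holds.
The Postmortem can't start until after the Hiring — violated.
Demo can't start before 1pm — holds.
Hiring has to happen before DesignReview — violated.
The Triage can't start until after the Planning — holds.
Planning has to happen before Onboarding — holds.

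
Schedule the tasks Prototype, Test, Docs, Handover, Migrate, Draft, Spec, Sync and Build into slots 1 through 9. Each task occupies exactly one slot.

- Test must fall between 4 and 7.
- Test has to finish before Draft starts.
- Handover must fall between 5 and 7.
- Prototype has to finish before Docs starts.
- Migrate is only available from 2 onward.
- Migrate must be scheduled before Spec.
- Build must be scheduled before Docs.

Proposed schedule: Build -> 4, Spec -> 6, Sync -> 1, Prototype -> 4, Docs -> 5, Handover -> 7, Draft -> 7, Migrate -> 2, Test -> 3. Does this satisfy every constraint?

No — it violates: Test must fall between 4 and 7

Handover must fall between 5 and 7 — holds.
Prototype has to finish before Docs starts — holds.
Test has to finish before Draft starts — holds.
Migrate must be scheduled before Spec — holds.
Test must fall between 4 and 7 — violated.
Migrate is only available from 2 onward — holds.
Build must be scheduled before Docs — holds.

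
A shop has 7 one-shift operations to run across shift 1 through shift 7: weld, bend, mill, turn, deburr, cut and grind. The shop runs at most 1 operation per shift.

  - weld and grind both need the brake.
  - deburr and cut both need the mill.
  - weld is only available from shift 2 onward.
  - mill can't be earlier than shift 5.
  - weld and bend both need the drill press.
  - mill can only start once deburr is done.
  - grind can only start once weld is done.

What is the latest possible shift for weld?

shift 6

Weld is available from shift 2; downstream work caps weld at shift 6.
weld at shift 6 is achievable: turn in shift 3, bend in shift 2, deburr in shift 1, cut in shift 4, weld in shift 6, mill in shift 5, grind in shift 7.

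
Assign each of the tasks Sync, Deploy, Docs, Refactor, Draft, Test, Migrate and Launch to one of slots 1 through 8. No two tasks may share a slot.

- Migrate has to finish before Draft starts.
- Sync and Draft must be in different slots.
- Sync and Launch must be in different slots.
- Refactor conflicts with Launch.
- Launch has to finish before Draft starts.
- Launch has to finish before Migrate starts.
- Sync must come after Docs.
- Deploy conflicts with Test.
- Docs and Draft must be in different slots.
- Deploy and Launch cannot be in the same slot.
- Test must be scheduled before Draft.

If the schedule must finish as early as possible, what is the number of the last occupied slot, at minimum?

slot 8

The precedence chain requires at least 3 distinct slots.
With at most 1 per slot and 8 tasks, at least 8 slots are needed.
8 works (last occupied slot: 8): for example Test -> 3; Launch -> 1; Migrate -> 2; Sync -> 6; Docs -> 5; Deploy -> 7; Draft -> 4; Refactor -> 8.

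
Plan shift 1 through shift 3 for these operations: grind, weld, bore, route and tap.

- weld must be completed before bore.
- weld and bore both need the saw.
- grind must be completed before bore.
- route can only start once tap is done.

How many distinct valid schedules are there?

Splitting on grind: it can be shift 1 (9), shift 2 (6). Listing each branch's schedules as (weld, bore, route, tap) by shift number:
grind=shift 1: (1,2,2,1) (1,2,3,1) (1,2,3,2) (1,3,2,1) (1,3,3,1) (1,3,3,2) (2,3,2,1) (2,3,3,1) (2,3,3,2) — 9.
grind=shift 2: (1,3,2,1) (1,3,3,1) (1,3,3,2) (2,3,2,1) (2,3,3,1) (2,3,3,2) — 6.
Summing: 9 + 6 = 15.

15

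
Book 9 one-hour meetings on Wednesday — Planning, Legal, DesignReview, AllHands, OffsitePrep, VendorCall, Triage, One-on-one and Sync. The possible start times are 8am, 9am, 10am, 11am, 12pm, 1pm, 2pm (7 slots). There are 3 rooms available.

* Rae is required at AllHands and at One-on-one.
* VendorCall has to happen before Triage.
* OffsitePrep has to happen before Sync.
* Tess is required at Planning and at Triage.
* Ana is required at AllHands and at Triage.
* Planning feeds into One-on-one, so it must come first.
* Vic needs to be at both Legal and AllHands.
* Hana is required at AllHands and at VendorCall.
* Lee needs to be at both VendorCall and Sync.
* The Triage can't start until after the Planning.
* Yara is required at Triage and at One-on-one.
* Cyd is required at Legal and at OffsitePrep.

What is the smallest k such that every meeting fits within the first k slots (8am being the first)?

The precedence chain requires at least 2 distinct slots.
With at most 3 per slot and 9 meetings, at least 3 slots are needed.
3 works (last occupied slot: 10am): for example Legal -> 9am; OffsitePrep -> 8am; Sync -> 10am; VendorCall -> 9am; Planning -> 8am; AllHands -> 8am; One-on-one -> 9am; DesignReview -> 10am; Triage -> 10am.

3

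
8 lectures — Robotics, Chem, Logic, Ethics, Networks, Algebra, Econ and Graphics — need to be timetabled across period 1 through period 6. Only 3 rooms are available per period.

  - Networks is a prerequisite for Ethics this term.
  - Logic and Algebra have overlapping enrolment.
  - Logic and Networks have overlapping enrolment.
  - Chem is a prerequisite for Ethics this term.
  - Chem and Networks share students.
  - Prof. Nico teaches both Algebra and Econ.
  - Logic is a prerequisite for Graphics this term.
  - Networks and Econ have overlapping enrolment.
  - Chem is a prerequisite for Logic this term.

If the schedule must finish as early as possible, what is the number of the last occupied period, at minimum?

The precedence chain requires at least 3 distinct periods.
With at most 3 per period and 8 lectures, at least 3 periods are needed.
Could 3 periods be enough, i.e. nothing placed later than period 3? No: Ethics must come after Networks (at period 1 or later) → {period 2, period 3}; Networks must come before Ethics (at period 3 or earlier) → {period 1, period 2}; Logic must come after Chem (at period 1 or later) → {period 2, period 3}; Chem must come before Logic (at period 3 or earlier) → {period 1, period 2}; Graphics must come after Logic (at period 2 or later) → {period 3}; Logic must come before Graphics (at period 3 or earlier) → {period 2}; Networks can't share with Logic (period 2) → {period 1}; Chem must come before Logic (at period 2 or earlier) → {period 1}; Networks can't share with Chem (period 1) → nothing is left.
So 3 periods is not enough.
4 works (last occupied period: period 4): for example Chem=period 1; Graphics=period 3; Networks=period 3; Algebra=period 1; Robotics=period 1; Logic=period 2; Econ=period 2; Ethics=period 4.

4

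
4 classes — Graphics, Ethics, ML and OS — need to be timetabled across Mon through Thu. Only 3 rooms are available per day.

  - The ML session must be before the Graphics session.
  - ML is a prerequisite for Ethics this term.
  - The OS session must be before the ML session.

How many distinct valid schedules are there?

6

Splitting on Graphics: it can be Wed (2), Thu (4). Listing each branch's schedules as (Ethics, ML, OS):
Graphics=Wed: (Wed,Tue,Mon) (Thu,Tue,Mon) — 2.
Graphics=Thu: (Wed,Tue,Mon) (Thu,Tue,Mon) (Thu,Wed,Mon) (Thu,Wed,Tue) — 4.
Summing: 2 + 4 = 6.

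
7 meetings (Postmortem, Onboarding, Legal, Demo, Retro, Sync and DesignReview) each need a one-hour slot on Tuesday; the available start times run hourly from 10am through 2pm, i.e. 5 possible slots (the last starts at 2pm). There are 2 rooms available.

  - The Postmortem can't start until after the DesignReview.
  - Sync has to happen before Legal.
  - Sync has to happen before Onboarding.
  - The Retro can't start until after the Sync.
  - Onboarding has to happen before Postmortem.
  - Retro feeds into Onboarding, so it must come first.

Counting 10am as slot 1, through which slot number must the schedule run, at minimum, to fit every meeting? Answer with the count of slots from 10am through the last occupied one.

The precedence chain requires at least 4 distinct slots.
With at most 2 per slot and 7 meetings, at least 4 slots are needed.
4 works (last occupied slot: 1pm): for example Sync -> 10am; Postmortem -> 1pm; Retro -> 11am; Demo -> 12pm; Legal -> 11am; Onboarding -> 12pm; DesignReview -> 10am.

4 slots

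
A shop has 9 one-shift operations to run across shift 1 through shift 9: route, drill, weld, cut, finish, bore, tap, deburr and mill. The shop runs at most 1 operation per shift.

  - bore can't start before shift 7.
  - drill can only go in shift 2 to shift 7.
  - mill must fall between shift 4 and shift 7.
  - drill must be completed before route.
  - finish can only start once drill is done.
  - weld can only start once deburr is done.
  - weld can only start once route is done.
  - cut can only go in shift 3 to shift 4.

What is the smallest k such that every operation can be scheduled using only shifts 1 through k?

The precedence chain requires at least 3 distinct shifts.
With at most 1 per shift and 9 operations, at least 9 shifts are needed.
bore can't be placed before shift 7, so the schedule must run through at least shift 7.
9 works (last occupied shift: shift 9): for example finish -> shift 8, deburr -> shift 1, drill -> shift 2, cut -> shift 3, mill -> shift 4, weld -> shift 6, bore -> shift 7, tap -> shift 9, route -> shift 5.

9 shifts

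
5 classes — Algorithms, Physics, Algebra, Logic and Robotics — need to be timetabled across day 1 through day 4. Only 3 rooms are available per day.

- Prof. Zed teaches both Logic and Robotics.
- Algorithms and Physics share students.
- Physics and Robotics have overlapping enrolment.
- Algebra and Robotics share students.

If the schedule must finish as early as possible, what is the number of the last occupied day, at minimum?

With at most 3 per day and 5 classes, at least 2 days are needed.
2 works (last occupied day: day 2): for example Algebra in day 2; Logic in day 2; Robotics in day 1; Physics in day 2; Algorithms in day 1.

day 2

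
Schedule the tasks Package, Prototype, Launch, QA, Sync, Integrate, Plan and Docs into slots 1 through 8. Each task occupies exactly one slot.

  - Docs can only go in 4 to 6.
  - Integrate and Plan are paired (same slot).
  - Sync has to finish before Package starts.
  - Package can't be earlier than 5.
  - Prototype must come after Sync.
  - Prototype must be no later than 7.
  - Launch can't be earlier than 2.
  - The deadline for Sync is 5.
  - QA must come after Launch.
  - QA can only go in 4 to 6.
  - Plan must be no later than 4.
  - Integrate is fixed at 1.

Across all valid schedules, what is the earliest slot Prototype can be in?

2

Precedence pushes Prototype to at least 2; Prototype's own window allows nothing later than 7.
Prototype at 2 is achievable: Package -> 5; Launch -> 2; Integrate -> 1; QA -> 4; Docs -> 4; Plan -> 1; Prototype -> 2; Sync -> 1.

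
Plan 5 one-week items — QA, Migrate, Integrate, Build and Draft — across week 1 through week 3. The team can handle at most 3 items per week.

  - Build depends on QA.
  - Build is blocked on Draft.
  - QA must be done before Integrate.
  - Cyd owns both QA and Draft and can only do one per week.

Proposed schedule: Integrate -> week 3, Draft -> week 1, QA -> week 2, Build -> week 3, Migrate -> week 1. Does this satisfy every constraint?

Valid

Build is blocked on Draft — holds.
The team can handle at most 3 items per week — holds.
Build depends on QA — holds.
QA must be done before Integrate — holds.
Cyd owns both QA and Draft and can only do one per week — holds.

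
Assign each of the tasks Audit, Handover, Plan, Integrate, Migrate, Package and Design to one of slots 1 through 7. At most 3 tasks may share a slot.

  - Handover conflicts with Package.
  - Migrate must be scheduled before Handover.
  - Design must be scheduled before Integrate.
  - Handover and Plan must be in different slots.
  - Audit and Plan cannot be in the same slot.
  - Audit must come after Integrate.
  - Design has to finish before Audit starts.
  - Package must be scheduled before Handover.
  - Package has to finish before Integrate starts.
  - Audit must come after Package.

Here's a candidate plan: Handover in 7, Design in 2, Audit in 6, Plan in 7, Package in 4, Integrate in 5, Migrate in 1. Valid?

Design has to finish before Audit starts — holds.
Package has to finish before Integrate starts — holds.
Audit must come after Integrate — holds.
Audit must come after Package — holds.
Handover and Plan must be in different slots — violated.
Package must be scheduled before Handover — holds.
Design must be scheduled before Integrate — holds.
At most 3 tasks may share a slot — holds.
Migrate must be scheduled before Handover — holds.
Handover conflicts with Package — holds.
Audit and Plan cannot be in the same slot — holds.

No — it violates: Handover and Plan must be in different slots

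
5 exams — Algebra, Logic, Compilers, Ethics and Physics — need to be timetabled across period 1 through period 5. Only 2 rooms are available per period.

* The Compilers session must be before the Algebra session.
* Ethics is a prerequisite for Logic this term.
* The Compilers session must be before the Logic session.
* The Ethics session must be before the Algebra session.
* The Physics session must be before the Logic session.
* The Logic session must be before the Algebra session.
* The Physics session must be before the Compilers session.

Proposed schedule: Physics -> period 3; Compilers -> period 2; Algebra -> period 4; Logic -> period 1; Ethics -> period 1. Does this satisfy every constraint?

No. The Physics session must be before the Logic session is not satisfied.

The Compilers session must be before the Logic session — violated.
Only 2 rooms are available per period — holds.
The Logic session must be before the Algebra session — holds.
The Physics session must be before the Compilers session — violated.
Ethics is a prerequisite for Logic this term — violated.
The Ethics session must be before the Algebra session — holds.
The Physics session must be before the Logic session — violated.
The Compilers session must be before the Algebra session — holds.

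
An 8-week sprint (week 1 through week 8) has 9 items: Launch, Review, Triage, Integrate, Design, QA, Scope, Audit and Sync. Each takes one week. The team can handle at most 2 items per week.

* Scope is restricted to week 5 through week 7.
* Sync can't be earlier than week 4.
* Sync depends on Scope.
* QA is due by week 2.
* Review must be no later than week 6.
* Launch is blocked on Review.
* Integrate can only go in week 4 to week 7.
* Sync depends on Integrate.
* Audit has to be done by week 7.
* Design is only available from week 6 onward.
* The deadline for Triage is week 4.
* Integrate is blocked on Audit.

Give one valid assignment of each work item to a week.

Design -> week 6; Triage -> week 1; Sync -> week 6; Scope -> week 5; Integrate -> week 4; QA -> week 1; Audit -> week 2; Launch -> week 3; Review -> week 2

Checking: Audit(week 2) before Integrate(week 4); Review(week 2) before Launch(week 3); Scope(week 5) before Sync(week 6); Integrate(week 4) before Sync(week 6); Triage=week 1 in [week 1,week 4]; Scope=week 5 in [week 5,week 7]; Sync=week 6 in [week 4,week 8]; Review=week 2 in [week 1,week 6]; Audit=week 2 in [week 1,week 7]; Design=week 6 in [week 6,week 8]; QA=week 1 in [week 1,week 2]; Integrate=week 4 in [week 4,week 7]; max 2 per week (cap 2).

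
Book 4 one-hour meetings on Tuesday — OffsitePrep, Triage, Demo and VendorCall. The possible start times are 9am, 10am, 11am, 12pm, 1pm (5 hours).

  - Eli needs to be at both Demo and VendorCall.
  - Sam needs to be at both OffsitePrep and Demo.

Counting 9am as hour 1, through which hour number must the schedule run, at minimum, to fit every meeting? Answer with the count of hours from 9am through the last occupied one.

Could 1 hour be enough, i.e. nothing placed later than 9am? No: VendorCall can't share with Demo (9am) → nothing is left.
So 1 hour is not enough.
2 works (last occupied hour: 10am): for example Triage=9am; OffsitePrep=9am; VendorCall=9am; Demo=10am.

2 hours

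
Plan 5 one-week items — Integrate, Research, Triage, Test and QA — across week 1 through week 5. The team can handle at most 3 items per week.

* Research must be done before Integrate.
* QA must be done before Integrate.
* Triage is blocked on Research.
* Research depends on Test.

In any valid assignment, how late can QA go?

week 4

Downstream work caps QA at week 4.
QA at week 4 is achievable: Triage=week 3, Test=week 1, Research=week 2, Integrate=week 5, QA=week 4.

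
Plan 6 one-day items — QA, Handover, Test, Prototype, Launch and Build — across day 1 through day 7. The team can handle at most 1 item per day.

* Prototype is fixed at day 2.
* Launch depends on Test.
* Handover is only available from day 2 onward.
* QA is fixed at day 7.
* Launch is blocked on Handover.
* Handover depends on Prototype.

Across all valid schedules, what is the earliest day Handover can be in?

Handover is available from day 2; precedence pushes Handover to at least day 3; downstream work caps Handover at day 6.
Handover at day 3 is achievable: QA -> day 7; Build -> day 5; Handover -> day 3; Prototype -> day 2; Test -> day 1; Launch -> day 4.

day 3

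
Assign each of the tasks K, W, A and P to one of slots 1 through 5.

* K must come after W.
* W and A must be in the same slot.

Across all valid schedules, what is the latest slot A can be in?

A must be in the same slot as W, which can't be after 4, so A is at most 4.
A at 4 is achievable: P in 1; W in 4; K in 5; A in 4.

4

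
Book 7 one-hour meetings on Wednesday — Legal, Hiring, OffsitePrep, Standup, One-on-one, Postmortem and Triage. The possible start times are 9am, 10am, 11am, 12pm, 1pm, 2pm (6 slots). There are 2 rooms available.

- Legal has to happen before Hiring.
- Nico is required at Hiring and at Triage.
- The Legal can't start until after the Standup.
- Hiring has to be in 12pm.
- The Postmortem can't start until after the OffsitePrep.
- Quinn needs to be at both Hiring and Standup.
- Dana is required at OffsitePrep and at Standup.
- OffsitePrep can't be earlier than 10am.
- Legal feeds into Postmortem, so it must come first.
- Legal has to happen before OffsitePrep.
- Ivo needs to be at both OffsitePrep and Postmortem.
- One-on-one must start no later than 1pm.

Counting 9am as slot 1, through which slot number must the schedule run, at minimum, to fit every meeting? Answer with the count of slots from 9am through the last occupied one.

4 slots

The precedence chain requires at least 4 distinct slots.
With at most 2 per slot and 7 meetings, at least 4 slots are needed.
4 works (last occupied slot: 12pm): for example Standup in 9am, Hiring in 12pm, Legal in 10am, One-on-one in 9am, OffsitePrep in 11am, Postmortem in 12pm, Triage in 10am.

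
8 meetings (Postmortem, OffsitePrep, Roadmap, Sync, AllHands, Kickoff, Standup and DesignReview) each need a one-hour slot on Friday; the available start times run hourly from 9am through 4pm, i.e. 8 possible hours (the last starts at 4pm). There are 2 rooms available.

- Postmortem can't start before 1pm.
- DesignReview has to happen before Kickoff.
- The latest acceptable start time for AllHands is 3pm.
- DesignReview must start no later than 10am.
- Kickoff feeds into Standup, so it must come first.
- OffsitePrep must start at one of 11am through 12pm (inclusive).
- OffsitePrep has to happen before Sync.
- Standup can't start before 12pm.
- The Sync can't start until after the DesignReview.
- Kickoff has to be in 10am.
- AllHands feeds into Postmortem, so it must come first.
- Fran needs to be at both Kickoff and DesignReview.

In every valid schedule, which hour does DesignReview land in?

DesignReview's window is 9am–10am.
Kickoff is fixed at 10am, and DesignReview can't share a hour with Kickoff.
So DesignReview must be 9am.

9am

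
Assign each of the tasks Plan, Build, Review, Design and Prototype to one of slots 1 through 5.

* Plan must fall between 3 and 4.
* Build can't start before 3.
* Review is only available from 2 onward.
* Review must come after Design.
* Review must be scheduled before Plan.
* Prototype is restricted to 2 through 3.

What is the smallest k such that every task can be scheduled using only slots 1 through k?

The precedence chain requires at least 3 distinct slots.
3 works (last occupied slot: 3): for example Prototype in 2; Review in 2; Plan in 3; Build in 3; Design in 1.

3 slots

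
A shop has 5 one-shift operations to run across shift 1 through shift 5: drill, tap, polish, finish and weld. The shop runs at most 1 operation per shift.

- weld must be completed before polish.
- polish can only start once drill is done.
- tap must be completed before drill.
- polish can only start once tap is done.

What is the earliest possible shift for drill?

Precedence pushes drill to at least shift 2; downstream work caps drill at shift 4.
drill at shift 2 is achievable: drill in shift 2; polish in shift 4; finish in shift 5; tap in shift 1; weld in shift 3.

shift 2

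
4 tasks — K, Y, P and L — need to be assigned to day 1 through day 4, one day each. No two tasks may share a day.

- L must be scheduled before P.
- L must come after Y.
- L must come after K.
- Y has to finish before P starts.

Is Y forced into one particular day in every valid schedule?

Y can be day 1 (e.g. P=day 4, Y=day 1, L=day 3, K=day 2) or day 2 (e.g. K in day 1; P in day 4; Y in day 2; L in day 3).

No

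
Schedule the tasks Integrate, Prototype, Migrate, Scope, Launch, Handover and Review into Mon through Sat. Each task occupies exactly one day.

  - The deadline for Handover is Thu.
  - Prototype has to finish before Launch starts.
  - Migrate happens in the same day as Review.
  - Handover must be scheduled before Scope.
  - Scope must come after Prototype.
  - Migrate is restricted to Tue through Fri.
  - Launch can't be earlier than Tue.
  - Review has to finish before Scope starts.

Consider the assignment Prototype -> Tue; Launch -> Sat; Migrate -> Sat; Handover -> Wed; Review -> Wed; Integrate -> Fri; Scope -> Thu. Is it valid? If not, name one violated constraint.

Review has to finish before Scope starts — holds.
Launch can't be earlier than Tue — holds.
Handover must be scheduled before Scope — holds.
Scope must come after Prototype — holds.
Prototype has to finish before Launch starts — holds.
Migrate is restricted to Tue through Fri — violated.
The deadline for Handover is Thu — holds.
Migrate happens in the same day as Review — violated.

No — it violates: Migrate is restricted to Tue through Fri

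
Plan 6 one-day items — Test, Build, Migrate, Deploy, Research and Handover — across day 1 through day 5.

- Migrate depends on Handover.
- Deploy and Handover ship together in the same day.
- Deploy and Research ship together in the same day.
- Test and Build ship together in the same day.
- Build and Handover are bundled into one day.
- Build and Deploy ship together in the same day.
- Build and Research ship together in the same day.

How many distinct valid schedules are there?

10

Splitting on Test: it can be day 1 (4), day 2 (3), day 3 (2), day 4 (1). Listing each branch's schedules as (Build, Migrate, Deploy, Research, Handover) by day number:
Test=day 1: (1,2,1,1,1) (1,3,1,1,1) (1,4,1,1,1) (1,5,1,1,1) — 4.
Test=day 2: (2,3,2,2,2) (2,4,2,2,2) (2,5,2,2,2) — 3.
Test=day 3: (3,4,3,3,3) (3,5,3,3,3) — 2.
Test=day 4: (4,5,4,4,4) — 1.
Summing: 4 + 3 + 2 + 1 = 10.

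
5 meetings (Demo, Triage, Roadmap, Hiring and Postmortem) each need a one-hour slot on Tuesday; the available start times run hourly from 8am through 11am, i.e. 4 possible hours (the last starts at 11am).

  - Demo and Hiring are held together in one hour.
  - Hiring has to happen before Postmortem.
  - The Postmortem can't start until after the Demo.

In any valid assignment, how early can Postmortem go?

9am

Precedence pushes Postmortem to at least 9am.
Postmortem at 9am is achievable: Demo -> 8am, Hiring -> 8am, Roadmap -> 8am, Postmortem -> 9am, Triage -> 8am.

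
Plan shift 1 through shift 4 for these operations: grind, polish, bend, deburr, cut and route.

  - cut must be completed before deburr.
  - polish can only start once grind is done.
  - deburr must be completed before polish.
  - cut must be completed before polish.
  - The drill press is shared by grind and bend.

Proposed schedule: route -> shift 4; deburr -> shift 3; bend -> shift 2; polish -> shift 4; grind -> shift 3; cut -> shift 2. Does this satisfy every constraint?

cut must be completed before deburr — holds.
deburr must be completed before polish — holds.
The drill press is shared by grind and bend — holds.
cut must be completed before polish — holds.
polish can only start once grind is done — holds.

Yes, all constraints hold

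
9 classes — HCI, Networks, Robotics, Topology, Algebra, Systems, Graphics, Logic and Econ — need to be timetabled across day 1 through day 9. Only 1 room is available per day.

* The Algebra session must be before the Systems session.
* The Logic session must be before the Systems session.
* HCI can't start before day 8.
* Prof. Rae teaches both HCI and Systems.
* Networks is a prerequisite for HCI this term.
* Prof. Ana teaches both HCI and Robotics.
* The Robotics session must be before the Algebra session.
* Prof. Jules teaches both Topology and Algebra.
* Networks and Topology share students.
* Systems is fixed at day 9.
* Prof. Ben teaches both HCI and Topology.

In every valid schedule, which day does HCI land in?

HCI's window is day 8–day 9.
Systems is fixed at day 9, and HCI can't share a day with Systems.
So HCI must be day 8.

day 8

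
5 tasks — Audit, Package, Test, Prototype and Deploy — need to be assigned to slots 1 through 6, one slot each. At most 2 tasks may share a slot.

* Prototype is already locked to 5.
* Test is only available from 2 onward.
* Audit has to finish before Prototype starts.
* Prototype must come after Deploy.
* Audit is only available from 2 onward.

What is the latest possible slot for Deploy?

Downstream work caps Deploy at 4.
Deploy at 4 is achievable: Deploy=4, Test=2, Prototype=5, Package=1, Audit=2.

4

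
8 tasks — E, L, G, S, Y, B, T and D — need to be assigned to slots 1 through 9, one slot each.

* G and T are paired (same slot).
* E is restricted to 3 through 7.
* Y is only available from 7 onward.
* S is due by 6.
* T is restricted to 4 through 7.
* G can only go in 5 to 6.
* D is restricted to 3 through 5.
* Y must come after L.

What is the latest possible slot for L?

8

Downstream work caps L at 8.
L at 8 is achievable: G=5, Y=9, S=1, L=8, D=3, B=1, E=3, T=5.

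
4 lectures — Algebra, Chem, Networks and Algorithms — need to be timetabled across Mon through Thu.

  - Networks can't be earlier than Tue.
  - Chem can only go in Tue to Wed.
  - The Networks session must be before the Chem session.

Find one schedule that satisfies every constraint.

Networks=Tue; Algorithms=Mon; Chem=Wed; Algebra=Mon

Checking: Networks(Tue) before Chem(Wed); Networks=Tue in [Tue,Thu]; Chem=Wed in [Tue,Wed].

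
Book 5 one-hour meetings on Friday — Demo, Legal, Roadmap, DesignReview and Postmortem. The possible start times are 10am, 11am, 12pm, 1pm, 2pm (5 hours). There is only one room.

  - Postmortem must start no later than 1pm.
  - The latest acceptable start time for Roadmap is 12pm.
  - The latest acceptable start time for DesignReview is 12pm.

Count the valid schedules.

24

Splitting on Demo: it can be 10am (2), 11am (2), 12pm (2), 1pm (6), 2pm (12). Listing each branch's schedules as (Legal, Roadmap, DesignReview, Postmortem):
Demo=10am: (2pm,11am,12pm,1pm) (2pm,12pm,11am,1pm) — 2.
Demo=11am: (2pm,10am,12pm,1pm) (2pm,12pm,10am,1pm) — 2.
Demo=12pm: (2pm,10am,11am,1pm) (2pm,11am,10am,1pm) — 2.
Demo=1pm: (2pm,10am,11am,12pm) (2pm,10am,12pm,11am) (2pm,11am,10am,12pm) (2pm,11am,12pm,10am) (2pm,12pm,10am,11am) (2pm,12pm,11am,10am) — 6.
Demo=2pm: (10am,11am,12pm,1pm) (10am,12pm,11am,1pm) (11am,10am,12pm,1pm) (11am,12pm,10am,1pm) (12pm,10am,11am,1pm) (12pm,11am,10am,1pm) (1pm,10am,11am,12pm) (1pm,10am,12pm,11am) (1pm,11am,10am,12pm) (1pm,11am,12pm,10am) (1pm,12pm,10am,11am) (1pm,12pm,11am,10am) — 12.
Summing: 2 + 2 + 2 + 6 + 12 = 24.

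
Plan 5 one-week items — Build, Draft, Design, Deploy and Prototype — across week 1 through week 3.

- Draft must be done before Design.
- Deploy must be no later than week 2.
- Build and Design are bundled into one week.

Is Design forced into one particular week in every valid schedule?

No

Design can be week 2 (e.g. Design=week 2; Prototype=week 1; Deploy=week 1; Build=week 2; Draft=week 1) or week 3 (e.g. Prototype -> week 1, Design -> week 3, Draft -> week 1, Deploy -> week 1, Build -> week 3).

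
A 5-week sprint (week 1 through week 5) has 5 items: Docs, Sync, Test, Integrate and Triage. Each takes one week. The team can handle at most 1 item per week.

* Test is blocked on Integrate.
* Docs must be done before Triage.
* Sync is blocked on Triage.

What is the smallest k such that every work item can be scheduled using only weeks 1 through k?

5

The precedence chain requires at least 3 distinct weeks.
With at most 1 per week and 5 work items, at least 5 weeks are needed.
5 works (last occupied week: week 5): for example Test in week 5, Docs in week 1, Integrate in week 4, Sync in week 3, Triage in week 2.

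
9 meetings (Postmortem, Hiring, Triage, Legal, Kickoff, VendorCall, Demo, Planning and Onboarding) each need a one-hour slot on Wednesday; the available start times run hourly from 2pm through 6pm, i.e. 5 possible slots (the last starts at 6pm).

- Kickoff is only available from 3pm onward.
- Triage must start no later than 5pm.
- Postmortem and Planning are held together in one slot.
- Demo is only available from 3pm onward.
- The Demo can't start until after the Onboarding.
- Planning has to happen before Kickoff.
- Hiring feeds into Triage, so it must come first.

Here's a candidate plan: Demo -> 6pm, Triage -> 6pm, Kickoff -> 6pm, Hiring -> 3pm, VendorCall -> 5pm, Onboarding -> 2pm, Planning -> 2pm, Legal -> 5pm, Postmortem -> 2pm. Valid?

Demo is only available from 3pm onward — holds.
Kickoff is only available from 3pm onward — holds.
The Demo can't start until after the Onboarding — holds.
Planning has to happen before Kickoff — holds.
Postmortem and Planning are held together in one slot — holds.
Triage must start no later than 5pm — violated.
Hiring feeds into Triage, so it must come first — holds.

No — it violates: Triage must start no later than 5pm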